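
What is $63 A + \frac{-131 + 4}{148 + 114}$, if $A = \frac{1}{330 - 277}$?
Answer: $\frac{9775}{13886} \approx 0.70395$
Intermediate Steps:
$A = \frac{1}{53} \approx 0.018868$
$63 A + \frac{-131 + 4}{148 + 114} = 63 \cdot \frac{1}{53} + \frac{-131 + 4}{148 + 114} = \frac{63}{53} - \frac{127}{262} = \frac{9775}{13886}$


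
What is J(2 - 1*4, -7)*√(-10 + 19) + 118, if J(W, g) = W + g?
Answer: 91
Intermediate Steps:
J(2 - 1*4, -7)*√(-10 + 19) + 118 = ((2 - 1*4) - 7)*√(-10 + 19) + 118 = ((2 - 4) - 7)*√9 + 118 = (-2 - 7)*3 + 118 = -9*3 + 118 = -27 + 118 = 91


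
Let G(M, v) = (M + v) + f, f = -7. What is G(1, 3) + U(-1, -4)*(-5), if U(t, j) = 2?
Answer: -13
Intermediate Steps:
G(M, v) = -7 + M + v (G(M, v) = (M + v) - 7 = -7 + M + v)
G(1, 3) + U(-1, -4)*(-5) = (-7 + 1 + 3) + 2*(-5) = -3 - 10 = -13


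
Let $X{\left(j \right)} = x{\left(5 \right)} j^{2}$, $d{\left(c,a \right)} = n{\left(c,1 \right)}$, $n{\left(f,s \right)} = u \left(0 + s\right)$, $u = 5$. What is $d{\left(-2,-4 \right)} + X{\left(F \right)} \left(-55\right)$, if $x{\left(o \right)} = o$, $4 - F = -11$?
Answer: $-61870$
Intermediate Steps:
$F = 15$ ($F = 4 - -11 = 4 + 11 = 15$)
$n{\left(f,s \right)} = 5 s$ ($n{\left(f,s \right)} = 5 \left(0 + s\right) = 5 s$)
$d{\left(c,a \right)} = 5$ ($d{\left(c,a \right)} = 5 \cdot 1 = 5$)
$X{\left(j \right)} = 5 j^{2}$
$d{\left(-2,-4 \right)} + X{\left(F \right)} \left(-55\right) = 5 + 5 \cdot 15^{2} \left(-55\right) = 5 + 5 \cdot 225 \left(-55\right) = 5 + 1125 \left(-55\right) = 5 - 61875 = -61870$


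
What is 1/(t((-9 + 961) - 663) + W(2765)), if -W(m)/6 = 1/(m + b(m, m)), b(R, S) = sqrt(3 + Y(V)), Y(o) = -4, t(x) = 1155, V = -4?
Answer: 1471703240/1699814048631 - I/1699814048631 ≈ 0.0008658 - 5.883e-13*I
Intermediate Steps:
b(R, S) = I (b(R, S) = sqrt(3 - 4) = sqrt(-1) = I)
W(m) = -6/(I + m) (W(m) = -6/(m + I) = -6/(I + m))
1/(t((-9 + 961) - 663) + W(2765)) = 1/(1155 - 6/(I + 2765)) = 1/(1155 - 6*(2765 - I)/7645226) = 1/(1155 - 3*(2765 - I)/3822613)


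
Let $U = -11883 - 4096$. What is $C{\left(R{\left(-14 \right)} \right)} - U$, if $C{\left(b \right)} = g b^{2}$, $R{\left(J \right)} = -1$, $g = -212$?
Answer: $15767$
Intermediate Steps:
$U = -15979$ ($U = -11883 - 4096 = -15979$)
$C{\left(b \right)} = - 212 b^{2}$
$C{\left(R{\left(-14 \right)} \right)} - U = - 212 \left(-1\right)^{2} - -15979 = \left(-212\right) 1 + 15979 = -212 + 15979 = 15767$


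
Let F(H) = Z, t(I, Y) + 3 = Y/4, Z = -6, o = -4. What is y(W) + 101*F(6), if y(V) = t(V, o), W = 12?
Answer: -610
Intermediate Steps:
t(I, Y) = -3 + Y/4
F(H) = -6
y(V) = -4 (y(V) = -3 + (¼)*(-4) = -3 - 1 = -4)
y(W) + 101*F(6) = -4 + 101*(-6) = -4 - 606 = -610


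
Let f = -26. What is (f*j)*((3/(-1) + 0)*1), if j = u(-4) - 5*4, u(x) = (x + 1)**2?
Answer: -858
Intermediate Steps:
u(x) = (1 + x)**2
j = -11 (j = (1 - 4)**2 - 5*4 = (-3)**2 - 20 = 9 - 20 = -11)
(f*j)*((3/(-1) + 0)*1) = (-26*(-11))*((3/(-1) + 0)*1) = 286*((3*(-1) + 0)*1) = 286*((-3 + 0)*1) = 286*(-3*1) = 286*(-3) = -858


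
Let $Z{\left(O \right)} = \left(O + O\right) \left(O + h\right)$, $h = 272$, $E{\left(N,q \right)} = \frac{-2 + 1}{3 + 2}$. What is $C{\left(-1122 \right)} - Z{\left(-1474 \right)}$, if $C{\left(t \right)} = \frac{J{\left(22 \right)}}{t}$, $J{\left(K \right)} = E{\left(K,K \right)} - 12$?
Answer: $- \frac{19879012499}{5610} \approx -3.5435 \cdot 10^{6}$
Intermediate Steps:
$E{\left(N,q \right)} = - \frac{1}{5}$
$J{\left(K \right)} = - \frac{61}{5}$ ($J{\left(K \right)} = - \frac{1}{5} - 12 = - \frac{61}{5}$)
$C{\left(t \right)} = - \frac{61}{5 t}$
$Z{\left(O \right)} = 2 O \left(272 + O\right)$ ($Z{\left(O \right)} = \left(O + O\right) \left(O + 272\right) = 2 O \left(272 + O\right)$)
$C{\left(-1122 \right)} - Z{\left(-1474 \right)} = - \frac{61}{5 \left(-1122\right)} - 2 \left(-1474\right) \left(272 - 1474\right) = \left(- \frac{61}{5}\right) \left(- \frac{1}{1122}\right) - 2 \left(-1474\right) \left(-1202\right) = \frac{61}{5610} - 3543496 = - \frac{19879012499}{5610}$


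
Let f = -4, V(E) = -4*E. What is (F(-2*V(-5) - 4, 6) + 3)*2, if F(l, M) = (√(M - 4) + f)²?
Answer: 42 - 16*√2 ≈ 19.373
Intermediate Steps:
F(l, M) = (-4 + √(-4 + M))² (F(l, M) = (√(M - 4) - 4)² = (√(-4 + M) - 4)² = (-4 + √(-4 + M))²)
(F(-2*V(-5) - 4, 6) + 3)*2 = ((-4 + √(-4 + 6))² + 3)*2 = ((-4 + √2)² + 3)*2 = (3 + (-4 + √2)²)*2 = 6 + 2*(-4 + √2)²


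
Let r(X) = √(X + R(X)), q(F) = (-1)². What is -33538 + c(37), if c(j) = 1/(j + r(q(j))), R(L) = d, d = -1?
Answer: -1240905/37 ≈ -33538.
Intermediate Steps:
R(L) = -1
q(F) = 1
r(X) = √(-1 + X) (r(X) = √(X - 1) = √(-1 + X))
c(j) = 1/j (c(j) = 1/(j + √(-1 + 1)) = 1/(j + √0) = 1/(j + 0) = 1/j)
-33538 + c(37) = -33538 + 1/37 = -1240905/37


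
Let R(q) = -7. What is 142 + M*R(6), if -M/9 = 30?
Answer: 2032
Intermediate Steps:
M = -270 (M = -9*30 = -270)
142 + M*R(6) = 142 - 270*(-7) = 142 + 1890 = 2032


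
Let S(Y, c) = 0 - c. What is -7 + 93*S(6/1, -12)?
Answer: 1109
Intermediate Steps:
S(Y, c) = -c
-7 + 93*S(6/1, -12) = -7 + 93*(-1*(-12)) = -7 + 93*12 = -7 + 1116 = 1109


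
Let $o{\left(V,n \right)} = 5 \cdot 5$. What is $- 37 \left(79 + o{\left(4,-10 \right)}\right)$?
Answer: $-3848$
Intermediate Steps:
$o{\left(V,n \right)} = 25$
$- 37 \left(79 + o{\left(4,-10 \right)}\right) = - 37 \left(79 + 25\right) = \left(-37\right) 104 = -3848$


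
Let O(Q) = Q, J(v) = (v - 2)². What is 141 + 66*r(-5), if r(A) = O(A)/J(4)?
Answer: 117/2 ≈ 58.500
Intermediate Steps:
J(v) = (-2 + v)²
r(A) = A/4 (r(A) = A/((-2 + 4)²) = A/(2²) = A/4)
141 + 66*r(-5) = 141 + 66*((¼)*(-5)) = 141 + 66*(-5/4) = 141 - 165/2 = 117/2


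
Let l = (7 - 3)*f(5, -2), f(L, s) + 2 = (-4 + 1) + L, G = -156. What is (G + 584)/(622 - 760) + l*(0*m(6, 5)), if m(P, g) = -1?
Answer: -214/69 ≈ -3.1014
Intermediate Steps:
f(L, s) = -5 + L (f(L, s) = -2 + ((-4 + 1) + L) = -2 + (-3 + L) = -5 + L)
l = 0 (l = (7 - 3)*(-5 + 5) = 4*0 = 0)
(G + 584)/(622 - 760) + l*(0*m(6, 5)) = (-156 + 584)/(622 - 760) + 0*(0*(-1)) = 428/(-138) + 0*0 = 428*(-1/138) + 0 = -214/69 + 0 = -214/69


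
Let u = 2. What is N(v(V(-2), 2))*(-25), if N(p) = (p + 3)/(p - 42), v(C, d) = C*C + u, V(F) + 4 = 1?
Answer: 350/31 ≈ 11.290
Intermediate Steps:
V(F) = -3 (V(F) = -4 + 1 = -3)
v(C, d) = 2 + C**2 (v(C, d) = C*C + 2 = C**2 + 2 = 2 + C**2)
N(p) = (3 + p)/(-42 + p)
N(v(V(-2), 2))*(-25) = ((3 + (2 + (-3)**2))/(-42 + (2 + (-3)**2)))*(-25) = ((3 + (2 + 9))/(-42 + (2 + 9)))*(-25) = ((3 + 11)/(-42 + 11))*(-25) = (14/(-31))*(-25) = -1/31*14*(-25) = -14/31*(-25) = 350/31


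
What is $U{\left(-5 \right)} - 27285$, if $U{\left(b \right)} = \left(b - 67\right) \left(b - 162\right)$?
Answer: $-15261$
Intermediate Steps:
$U{\left(b \right)} = \left(-162 + b\right) \left(-67 + b\right)$ ($U{\left(b \right)} = \left(-67 + b\right) \left(-162 + b\right) = \left(-162 + b\right) \left(-67 + b\right)$)
$U{\left(-5 \right)} - 27285 = \left(10854 + \left(-5\right)^{2} - -1145\right) - 27285 = \left(10854 + 25 + 1145\right) - 27285 = 12024 - 27285 = -15261$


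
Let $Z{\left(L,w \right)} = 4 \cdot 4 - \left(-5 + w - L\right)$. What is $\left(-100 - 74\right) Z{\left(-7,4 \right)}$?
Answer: $-1740$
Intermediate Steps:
$Z{\left(L,w \right)} = 21 + L - w$ ($Z{\left(L,w \right)} = 16 - \left(-5 + w - L\right) = 16 + \left(5 + L - w\right) = 21 + L - w$)
$\left(-100 - 74\right) Z{\left(-7,4 \right)} = \left(-100 - 74\right) \left(21 - 7 - 4\right) = - 174 \left(21 - 7 - 4\right) = \left(-174\right) 10 = -1740$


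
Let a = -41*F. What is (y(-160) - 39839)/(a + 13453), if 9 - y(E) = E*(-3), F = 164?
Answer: -40310/6729 ≈ -5.9905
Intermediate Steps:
a = -6724 (a = -41*164 = -6724)
y(E) = 9 + 3*E (y(E) = 9 - E*(-3) = 9 - (-3)*E = 9 + 3*E)
(y(-160) - 39839)/(a + 13453) = ((9 + 3*(-160)) - 39839)/(-6724 + 13453) = ((9 - 480) - 39839)/6729 = (-471 - 39839)*(1/6729) = -40310*1/6729 = -40310/6729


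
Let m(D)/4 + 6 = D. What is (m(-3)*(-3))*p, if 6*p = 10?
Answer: 180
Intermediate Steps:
p = 5/3 (p = (1/6)*10 = 5/3 ≈ 1.6667)
m(D) = -24 + 4*D
(m(-3)*(-3))*p = ((-24 + 4*(-3))*(-3))*(5/3) = ((-24 - 12)*(-3))*(5/3) = -36*(-3)*(5/3) = 108*(5/3) = 180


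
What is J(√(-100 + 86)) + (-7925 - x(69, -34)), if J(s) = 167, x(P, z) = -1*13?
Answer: -7745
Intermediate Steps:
x(P, z) = -13
J(√(-100 + 86)) + (-7925 - x(69, -34)) = 167 + (-7925 - 1*(-13)) = 167 + (-7925 + 13) = 167 - 7912 = -7745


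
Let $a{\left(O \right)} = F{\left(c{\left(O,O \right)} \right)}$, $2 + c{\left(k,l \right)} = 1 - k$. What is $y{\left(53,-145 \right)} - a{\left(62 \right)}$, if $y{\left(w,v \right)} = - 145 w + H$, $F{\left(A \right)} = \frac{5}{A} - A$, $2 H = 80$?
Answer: $- \frac{485599}{63} \approx -7707.9$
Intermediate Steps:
$c{\left(k,l \right)} = -1 - k$ ($c{\left(k,l \right)} = -2 - \left(-1 + k\right) = -1 - k$)
$H = 40$ ($H = \frac{1}{2} \cdot 80 = 40$)
$F{\left(A \right)} = - A + \frac{5}{A}$
$y{\left(w,v \right)} = 40 - 145 w$ ($y{\left(w,v \right)} = - 145 w + 40 = 40 - 145 w$)
$a{\left(O \right)} = 1 + O + \frac{5}{-1 - O}$ ($a{\left(O \right)} = - (-1 - O) + \frac{5}{-1 - O} = \left(1 + O\right) + \frac{5}{-1 - O} = 1 + O + \frac{5}{-1 - O}$)
$y{\left(53,-145 \right)} - a{\left(62 \right)} = \left(40 - 7685\right) - \left(1 + 62 - \frac{5}{1 + 62}\right) = \left(40 - 7685\right) - \left(1 + 62 - \frac{5}{63}\right) = -7645 - \left(1 + 62 - \frac{5}{63}\right) = -7645 - \frac{3964}{63} = - \frac{485599}{63}$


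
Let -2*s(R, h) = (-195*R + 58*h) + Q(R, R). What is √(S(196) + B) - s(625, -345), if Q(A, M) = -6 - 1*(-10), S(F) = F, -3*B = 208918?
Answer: -141881/2 + I*√624990/3 ≈ -70941.0 + 263.52*I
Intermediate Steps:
B = -208918/3 (B = -⅓*208918 = -208918/3 ≈ -69639.)
Q(A, M) = 4 (Q(A, M) = -6 + 10 = 4)
s(R, h) = -2 - 29*h + 195*R/2 (s(R, h) = -((-195*R + 58*h) + 4)/2 = -(4 - 195*R + 58*h)/2 = -2 - 29*h + 195*R/2)
√(S(196) + B) - s(625, -345) = √(196 - 208918/3) - (-2 - 29*(-345) + (195/2)*625) = √(-208330/3) - (-2 + 10005 + 121875/2) = I*√624990/3 - 1*141881/2 = I*√624990/3 - 141881/2 = -141881/2 + I*√624990/3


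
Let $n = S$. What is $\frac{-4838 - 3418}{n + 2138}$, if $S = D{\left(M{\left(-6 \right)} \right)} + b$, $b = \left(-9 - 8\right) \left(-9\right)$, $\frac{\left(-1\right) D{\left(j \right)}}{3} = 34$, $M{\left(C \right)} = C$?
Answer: $- \frac{8256}{2189} \approx -3.7716$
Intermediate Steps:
$D{\left(j \right)} = -102$ ($D{\left(j \right)} = \left(-3\right) 34 = -102$)
$b = 153$ ($b = \left(-17\right) \left(-9\right) = 153$)
$S = 51$ ($S = -102 + 153 = 51$)
$n = 51$
$\frac{-4838 - 3418}{n + 2138} = \frac{-4838 - 3418}{51 + 2138} = - \frac{8256}{2189}$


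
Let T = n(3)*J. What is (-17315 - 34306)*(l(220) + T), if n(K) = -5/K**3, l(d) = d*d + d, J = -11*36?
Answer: -2513598560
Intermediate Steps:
J = -396
l(d) = d + d**2 (l(d) = d**2 + d = d + d**2)
n(K) = -5/K**3
T = 220/3 (T = -5/3**3*(-396) = -5*1/27*(-396) = -5/27*(-396) = 220/3 ≈ 73.333)
(-17315 - 34306)*(l(220) + T) = (-17315 - 34306)*(220*(1 + 220) + 220/3) = -51621*(220*221 + 220/3) = -51621*(48620 + 220/3) = -51621*146080/3 = -2513598560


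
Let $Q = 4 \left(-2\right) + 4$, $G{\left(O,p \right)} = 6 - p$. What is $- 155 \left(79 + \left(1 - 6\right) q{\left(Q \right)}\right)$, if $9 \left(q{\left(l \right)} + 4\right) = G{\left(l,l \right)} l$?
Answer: $- \frac{169105}{9} \approx -18789.0$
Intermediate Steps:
$Q = -4$ ($Q = -8 + 4 = -4$)
$q{\left(l \right)} = -4 + \frac{l \left(6 - l\right)}{9}$ ($q{\left(l \right)} = -4 + \frac{\left(6 - l\right) l}{9} = -4 + \frac{l \left(6 - l\right)}{9}$)
$- 155 \left(79 + \left(1 - 6\right) q{\left(Q \right)}\right) = - 155 \left(79 + \left(1 - 6\right) \left(-4 - - \frac{4 \left(-6 - 4\right)}{9}\right)\right) = - 155 \left(79 - 5 \left(-4 - \left(- \frac{4}{9}\right) \left(-10\right)\right)\right) = - 155 \left(79 - 5 \left(-4 - \frac{40}{9}\right)\right) = - 155 \left(79 - - \frac{380}{9}\right) = - 155 \left(79 + \frac{380}{9}\right) = \left(-155\right) \frac{1091}{9} = - \frac{169105}{9}$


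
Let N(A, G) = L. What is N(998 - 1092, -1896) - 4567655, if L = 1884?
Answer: -4565771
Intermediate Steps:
N(A, G) = 1884
N(998 - 1092, -1896) - 4567655 = 1884 - 4567655 = -4565771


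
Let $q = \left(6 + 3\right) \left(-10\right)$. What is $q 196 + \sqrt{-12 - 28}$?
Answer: $-17640 + 2 i \sqrt{10} \approx -17640.0 + 6.3246 i$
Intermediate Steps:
$q = -90$ ($q = 9 \left(-10\right) = -90$)
$q 196 + \sqrt{-12 - 28} = \left(-90\right) 196 + \sqrt{-12 - 28} = -17640 + \sqrt{-40} = -17640 + 2 i \sqrt{10}$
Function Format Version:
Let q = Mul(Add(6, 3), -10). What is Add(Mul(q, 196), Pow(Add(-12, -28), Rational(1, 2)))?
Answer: Add(-17640, Mul(2, I, Pow(10, Rational(1, 2)))) ≈ Add(-17640., Mul(6.3246, I))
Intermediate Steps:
q = -90 (q = Mul(9, -10) = -90)
Add(Mul(q, 196), Pow(Add(-12, -28), Rational(1, 2))) = Add(Mul(-90, 196), Pow(Add(-12, -28), Rational(1, 2))) = Add(-17640, Pow(-40, Rational(1, 2))) = Add(-17640, Mul(2, I, Pow(10, Rational(1, 2))))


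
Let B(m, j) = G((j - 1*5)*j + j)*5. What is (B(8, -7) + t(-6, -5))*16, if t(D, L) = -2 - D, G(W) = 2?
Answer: 224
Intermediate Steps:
B(m, j) = 10 (B(m, j) = 2*5 = 10)
(B(8, -7) + t(-6, -5))*16 = (10 + (-2 - 1*(-6)))*16 = (10 + (-2 + 6))*16 = (10 + 4)*16 = 14*16 = 224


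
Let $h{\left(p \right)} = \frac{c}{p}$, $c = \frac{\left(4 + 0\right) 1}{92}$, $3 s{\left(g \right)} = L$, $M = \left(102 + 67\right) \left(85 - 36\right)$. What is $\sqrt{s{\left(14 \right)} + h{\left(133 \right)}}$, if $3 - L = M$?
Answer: $\frac{i \sqrt{232383655623}}{9177} \approx 52.529 i$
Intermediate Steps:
$M = 8281$ ($M = 169 \cdot 49 = 8281$)
$L = -8278$ ($L = 3 - 8281 = -8278$)
$s{\left(g \right)} = - \frac{8278}{3}$ ($s{\left(g \right)} = \frac{1}{3} \left(-8278\right) = - \frac{8278}{3}$)
$c = \frac{1}{23}$ ($c = 4 \cdot 1 \cdot \frac{1}{92} = 4 \cdot \frac{1}{92} = \frac{1}{23} \approx 0.043478$)
$h{\left(p \right)} = \frac{1}{23 p}$
$\sqrt{s{\left(14 \right)} + h{\left(133 \right)}} = \sqrt{- \frac{8278}{3} + \frac{1}{23 \cdot 133}} = \sqrt{- \frac{8278}{3} + \frac{1}{23} \cdot \frac{1}{133}} = \sqrt{- \frac{8278}{3} + \frac{1}{3059}} = \sqrt{- \frac{25322399}{9177}} = \frac{i \sqrt{232383655623}}{9177}$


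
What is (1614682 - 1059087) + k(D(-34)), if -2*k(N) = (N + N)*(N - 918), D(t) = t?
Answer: 523227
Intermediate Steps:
k(N) = -N*(-918 + N) (k(N) = -(N + N)*(N - 918)/2 = -2*N*(-918 + N)/2 = -N*(-918 + N))
(1614682 - 1059087) + k(D(-34)) = (1614682 - 1059087) - 34*(918 - 1*(-34)) = 555595 - 34*(918 + 34) = 555595 - 34*952 = 555595 - 32368 = 523227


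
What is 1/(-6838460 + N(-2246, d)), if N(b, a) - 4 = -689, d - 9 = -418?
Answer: -1/6839145 ≈ -1.4622e-7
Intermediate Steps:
d = -409 (d = 9 - 418 = -409)
N(b, a) = -685 (N(b, a) = 4 - 689 = -685)
1/(-6838460 + N(-2246, d)) = 1/(-6838460 - 685) = 1/(-6839145) = -1/6839145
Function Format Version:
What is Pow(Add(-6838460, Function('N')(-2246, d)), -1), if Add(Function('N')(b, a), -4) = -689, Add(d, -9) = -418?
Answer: Rational(-1, 6839145) ≈ -1.4622e-7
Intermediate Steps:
d = -409 (d = Add(9, -418) = -409)
Function('N')(b, a) = -685 (Function('N')(b, a) = Add(4, -689) = -685)
Pow(Add(-6838460, Function('N')(-2246, d)), -1) = Pow(Add(-6838460, -685), -1) = Pow(-6839145, -1) = Rational(-1, 6839145)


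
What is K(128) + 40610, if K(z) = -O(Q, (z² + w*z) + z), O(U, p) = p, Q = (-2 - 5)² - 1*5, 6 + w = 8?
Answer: 23842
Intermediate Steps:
w = 2 (w = -6 + 8 = 2)
Q = 44 (Q = (-7)² - 5 = 49 - 5 = 44)
K(z) = -z² - 3*z (K(z) = -((z² + 2*z) + z) = -(z² + 3*z) = -z² - 3*z)
K(128) + 40610 = -1*128*(3 + 128) + 40610 = -1*128*131 + 40610 = -16768 + 40610 = 23842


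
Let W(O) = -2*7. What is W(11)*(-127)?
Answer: 1778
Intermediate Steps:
W(O) = -14
W(11)*(-127) = -14*(-127) = 1778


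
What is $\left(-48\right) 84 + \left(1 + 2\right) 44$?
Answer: $-3900$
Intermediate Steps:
$\left(-48\right) 84 + \left(1 + 2\right) 44 = -4032 + 3 \cdot 44 = -4032 + 132 = -3900$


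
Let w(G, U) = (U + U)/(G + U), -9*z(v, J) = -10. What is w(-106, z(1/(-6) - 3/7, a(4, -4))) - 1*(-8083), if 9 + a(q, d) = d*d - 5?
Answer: 1907583/236 ≈ 8083.0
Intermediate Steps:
a(q, d) = -14 + d² (a(q, d) = -9 + (d*d - 5) = -9 + (d² - 5) = -9 + (-5 + d²) = -14 + d²)
z(v, J) = 10/9 (z(v, J) = -⅑*(-10) = 10/9)
w(G, U) = 2*U/(G + U) (w(G, U) = (2*U)/(G + U) = 2*U/(G + U))
w(-106, z(1/(-6) - 3/7, a(4, -4))) - 1*(-8083) = 2*(10/9)/(-106 + 10/9) - 1*(-8083) = 2*(10/9)/(-944/9) + 8083 = 2*(10/9)*(-9/944) + 8083 = -5/236 + 8083 = 1907583/236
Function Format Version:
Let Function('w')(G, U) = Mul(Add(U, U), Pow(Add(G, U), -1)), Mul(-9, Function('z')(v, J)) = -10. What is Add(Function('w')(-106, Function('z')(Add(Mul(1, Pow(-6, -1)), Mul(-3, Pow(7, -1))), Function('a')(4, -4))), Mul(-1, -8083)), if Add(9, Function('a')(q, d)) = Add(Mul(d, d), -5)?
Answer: Rational(1907583, 236) ≈ 8083.0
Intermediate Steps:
Function('a')(q, d) = Add(-14, Pow(d, 2)) (Function('a')(q, d) = Add(-9, Add(Mul(d, d), -5)) = Add(-9, Add(Pow(d, 2), -5)) = Add(-9, Add(-5, Pow(d, 2))) = Add(-14, Pow(d, 2)))
Function('z')(v, J) = Rational(10, 9) (Function('z')(v, J) = Mul(Rational(-1, 9), -10) = Rational(10, 9))
Function('w')(G, U) = Mul(2, U, Pow(Add(G, U), -1)) (Function('w')(G, U) = Mul(Mul(2, U), Pow(Add(G, U), -1)) = Mul(2, U, Pow(Add(G, U), -1)))
Add(Function('w')(-106, Function('z')(Add(Mul(1, Pow(-6, -1)), Mul(-3, Pow(7, -1))), Function('a')(4, -4))), Mul(-1, -8083)) = Add(Mul(2, Rational(10, 9), Pow(Add(-106, Rational(10, 9)), -1)), Mul(-1, -8083)) = Add(Mul(2, Rational(10, 9), Pow(Rational(-944, 9), -1)), 8083) = Add(Mul(2, Rational(10, 9), Rational(-9, 944)), 8083) = Add(Rational(-5, 236), 8083) = Rational(1907583, 236)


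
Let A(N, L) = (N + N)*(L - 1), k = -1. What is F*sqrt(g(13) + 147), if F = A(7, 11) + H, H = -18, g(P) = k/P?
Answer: 122*sqrt(24830)/13 ≈ 1478.8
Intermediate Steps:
A(N, L) = 2*N*(-1 + L) (A(N, L) = (2*N)*(-1 + L) = 2*N*(-1 + L))
g(P) = -1/P
F = 122 (F = 2*7*(-1 + 11) - 18 = 2*7*10 - 18 = 140 - 18 = 122)
F*sqrt(g(13) + 147) = 122*sqrt(-1/13 + 147) = 122*sqrt(1910/13) = 122*(sqrt(24830)/13) = 122*sqrt(24830)/13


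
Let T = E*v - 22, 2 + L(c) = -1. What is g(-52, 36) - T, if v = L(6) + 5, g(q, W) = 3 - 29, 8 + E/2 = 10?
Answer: -12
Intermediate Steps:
E = 4 (E = -16 + 2*10 = -16 + 20 = 4)
g(q, W) = -26
L(c) = -3 (L(c) = -2 - 1 = -3)
v = 2 (v = -3 + 5 = 2)
T = -14 (T = 4*2 - 22 = 8 - 22 = -14)
g(-52, 36) - T = -26 - 1*(-14) = -26 + 14 = -12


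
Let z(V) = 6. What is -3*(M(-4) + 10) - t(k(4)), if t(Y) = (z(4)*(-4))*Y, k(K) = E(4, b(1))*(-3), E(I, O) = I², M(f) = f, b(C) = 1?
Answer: -1170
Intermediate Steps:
k(K) = -48 (k(K) = 4²*(-3) = 16*(-3) = -48)
t(Y) = -24*Y (t(Y) = (6*(-4))*Y = -24*Y)
-3*(M(-4) + 10) - t(k(4)) = -3*(-4 + 10) - (-24)*(-48) = -3*6 - 1*1152 = -18 - 1152 = -1170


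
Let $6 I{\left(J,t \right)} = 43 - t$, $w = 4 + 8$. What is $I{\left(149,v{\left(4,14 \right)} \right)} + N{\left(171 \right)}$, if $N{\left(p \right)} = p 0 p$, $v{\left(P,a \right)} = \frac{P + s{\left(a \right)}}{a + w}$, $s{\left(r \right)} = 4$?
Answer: $\frac{185}{26} \approx 7.1154$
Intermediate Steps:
$w = 12$
$v{\left(P,a \right)} = \frac{4 + P}{12 + a}$ ($v{\left(P,a \right)} = \frac{P + 4}{a + 12} = \frac{4 + P}{12 + a}$)
$I{\left(J,t \right)} = \frac{43}{6} - \frac{t}{6}$ ($I{\left(J,t \right)} = \frac{43 - t}{6} = \frac{43}{6} - \frac{t}{6}$)
$N{\left(p \right)} = 0$ ($N{\left(p \right)} = 0 p = 0$)
$I{\left(149,v{\left(4,14 \right)} \right)} + N{\left(171 \right)} = \left(\frac{43}{6} - \frac{\frac{1}{12 + 14} \left(4 + 4\right)}{6}\right) + 0 = \left(\frac{43}{6} - \frac{\frac{1}{26} \cdot 8}{6}\right) + 0 = \left(\frac{43}{6} - \frac{2}{39}\right) + 0 = \frac{185}{26} + 0 = \frac{185}{26}$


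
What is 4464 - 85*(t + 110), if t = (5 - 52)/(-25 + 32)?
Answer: -30207/7 ≈ -4315.3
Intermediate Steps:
t = -47/7 ≈ -6.7143
4464 - 85*(t + 110) = 4464 - 85*(-47/7 + 110) = 4464 - 85*723/7 = 4464 - 1*61455/7 = 4464 - 61455/7 = -30207/7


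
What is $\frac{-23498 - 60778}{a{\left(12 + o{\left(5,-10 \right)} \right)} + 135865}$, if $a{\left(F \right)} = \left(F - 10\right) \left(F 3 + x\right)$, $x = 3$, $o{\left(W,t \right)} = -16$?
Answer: $- \frac{84276}{135991} \approx -0.61972$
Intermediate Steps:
$a{\left(F \right)} = \left(-10 + F\right) \left(3 + 3 F\right)$ ($a{\left(F \right)} = \left(F - 10\right) \left(F 3 + 3\right) = \left(-10 + F\right) \left(3 F + 3\right) = \left(-10 + F\right) \left(3 + 3 F\right)$)
$\frac{-23498 - 60778}{a{\left(12 + o{\left(5,-10 \right)} \right)} + 135865} = \frac{-23498 - 60778}{\left(-30 - 27 \left(12 - 16\right) + 3 \left(12 - 16\right)^{2}\right) + 135865} = - \frac{84276}{\left(-30 - -108 + 3 \left(-4\right)^{2}\right) + 135865} = - \frac{84276}{\left(-30 + 108 + 3 \cdot 16\right) + 135865} = - \frac{84276}{\left(-30 + 108 + 48\right) + 135865} = - \frac{84276}{126 + 135865} = - \frac{84276}{135991}$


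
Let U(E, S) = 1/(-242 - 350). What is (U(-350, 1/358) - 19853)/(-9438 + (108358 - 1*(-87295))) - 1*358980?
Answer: -39573708487377/110239280 ≈ -3.5898e+5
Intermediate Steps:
U(E, S) = -1/592 (U(E, S) = 1/(-592) = -1/592)
(U(-350, 1/358) - 19853)/(-9438 + (108358 - 1*(-87295))) - 1*358980 = (-1/592 - 19853)/(-9438 + (108358 - 1*(-87295))) - 1*358980 = -11752977/(592*(-9438 + (108358 + 87295))) - 358980 = -11752977/(592*(-9438 + 195653)) - 358980 = -11752977/592/186215 - 358980 = -11752977/592*1/186215 - 358980 = -11752977/110239280 - 358980 = -39573708487377/110239280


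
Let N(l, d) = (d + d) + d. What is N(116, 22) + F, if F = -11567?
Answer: -11501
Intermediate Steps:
N(l, d) = 3*d (N(l, d) = 2*d + d = 3*d)
N(116, 22) + F = 3*22 - 11567 = 66 - 11567 = -11501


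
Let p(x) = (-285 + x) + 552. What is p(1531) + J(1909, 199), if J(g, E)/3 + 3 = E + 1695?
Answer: 7471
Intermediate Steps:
J(g, E) = 5076 + 3*E (J(g, E) = -9 + 3*(E + 1695) = -9 + 3*(1695 + E) = -9 + (5085 + 3*E) = 5076 + 3*E)
p(x) = 267 + x
p(1531) + J(1909, 199) = (267 + 1531) + (5076 + 3*199) = 1798 + (5076 + 597) = 1798 + 5673 = 7471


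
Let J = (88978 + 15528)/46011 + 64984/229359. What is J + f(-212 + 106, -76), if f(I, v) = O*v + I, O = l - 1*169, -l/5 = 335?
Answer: 492617715878180/3517678983 ≈ 1.4004e+5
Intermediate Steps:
l = -1675 (l = -5*335 = -1675)
O = -1844 (O = -1675 - 1*169 = -1675 - 169 = -1844)
f(I, v) = I - 1844*v (f(I, v) = -1844*v + I = I - 1844*v)
J = 8986456826/3517678983 (J = 104506*(1/46011) + 64984*(1/229359) = 104506/46011 + 64984/229359 = 8986456826/3517678983 ≈ 2.5547)
J + f(-212 + 106, -76) = 8986456826/3517678983 + ((-212 + 106) - 1844*(-76)) = 8986456826/3517678983 + (-106 + 140144) = 8986456826/3517678983 + 140038 = 492617715878180/3517678983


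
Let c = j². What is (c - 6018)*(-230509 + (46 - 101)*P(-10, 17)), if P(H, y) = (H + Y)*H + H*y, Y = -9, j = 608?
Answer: -84223686414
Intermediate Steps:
P(H, y) = H*y + H*(-9 + H) (P(H, y) = (H - 9)*H + H*y = (-9 + H)*H + H*y = H*(-9 + H) + H*y = H*y + H*(-9 + H))
c = 369664 (c = 608² = 369664)
(c - 6018)*(-230509 + (46 - 101)*P(-10, 17)) = (369664 - 6018)*(-230509 + (46 - 101)*(-10*(-9 - 10 + 17))) = 363646*(-230509 - (-550)*(-2)) = 363646*(-230509 - 55*20) = 363646*(-230509 - 1100) = 363646*(-231609) = -84223686414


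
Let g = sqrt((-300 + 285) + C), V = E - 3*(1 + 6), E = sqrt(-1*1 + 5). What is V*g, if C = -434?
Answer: -19*I*sqrt(449) ≈ -402.6*I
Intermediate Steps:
E = 2 (E = sqrt(-1 + 5) = sqrt(4) = 2)
V = -19 (V = 2 - 3*(1 + 6) = 2 - 3*7 = 2 - 21 = -19)
g = I*sqrt(449) (g = sqrt((-300 + 285) - 434) = sqrt(-15 - 434) = sqrt(-449) = I*sqrt(449) ≈ 21.19*I)
V*g = -19*I*sqrt(449)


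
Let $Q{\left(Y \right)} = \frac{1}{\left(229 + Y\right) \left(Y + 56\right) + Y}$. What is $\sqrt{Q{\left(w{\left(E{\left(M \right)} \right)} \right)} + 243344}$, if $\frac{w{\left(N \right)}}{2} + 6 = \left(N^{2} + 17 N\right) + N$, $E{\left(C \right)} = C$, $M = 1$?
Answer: $\frac{\sqrt{26665398021490}}{10468} \approx 493.3$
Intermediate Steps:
$w{\left(N \right)} = -12 + 2 N^{2} + 36 N$ ($w{\left(N \right)} = -12 + 2 \left(\left(N^{2} + 17 N\right) + N\right) = -12 + 2 \left(N^{2} + 18 N\right) = -12 + \left(2 N^{2} + 36 N\right) = -12 + 2 N^{2} + 36 N$)
$Q{\left(Y \right)} = \frac{1}{Y + \left(56 + Y\right) \left(229 + Y\right)}$ ($Q{\left(Y \right)} = \frac{1}{\left(229 + Y\right) \left(56 + Y\right) + Y} = \frac{1}{\left(56 + Y\right) \left(229 + Y\right) + Y} = \frac{1}{Y + \left(56 + Y\right) \left(229 + Y\right)}$)
$\sqrt{Q{\left(w{\left(E{\left(M \right)} \right)} \right)} + 243344} = \sqrt{\frac{1}{12824 + \left(-12 + 2 \cdot 1^{2} + 36 \cdot 1\right)^{2} + 286 \left(-12 + 2 \cdot 1^{2} + 36 \cdot 1\right)} + 243344} = \sqrt{\frac{1}{12824 + \left(-12 + 2 \cdot 1 + 36\right)^{2} + 286 \left(-12 + 2 \cdot 1 + 36\right)} + 243344} = \sqrt{\frac{1}{12824 + \left(-12 + 2 + 36\right)^{2} + 286 \left(-12 + 2 + 36\right)} + 243344} = \sqrt{\frac{1}{12824 + 26^{2} + 286 \cdot 26} + 243344} = \sqrt{\frac{1}{12824 + 676 + 7436} + 243344} = \sqrt{\frac{1}{20936} + 243344} = \sqrt{\frac{5094649985}{20936}} = \frac{\sqrt{26665398021490}}{10468}$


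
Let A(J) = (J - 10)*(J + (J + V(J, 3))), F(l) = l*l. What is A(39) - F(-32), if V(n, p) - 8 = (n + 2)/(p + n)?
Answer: 62929/42 ≈ 1498.3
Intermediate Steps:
V(n, p) = 8 + (2 + n)/(n + p) (V(n, p) = 8 + (n + 2)/(p + n) = 8 + (2 + n)/(n + p))
F(l) = l²
A(J) = (-10 + J)*(2*J + (26 + 9*J)/(3 + J)) (A(J) = (J - 10)*(J + (J + (2 + 8*3 + 9*J)/(J + 3))) = (-10 + J)*(J + (J + (2 + 24 + 9*J)/(3 + J))) = (-10 + J)*(J + (J + (26 + 9*J)/(3 + J))) = (-10 + J)*(2*J + (26 + 9*J)/(3 + J)))
A(39) - F(-32) = (-260 - 124*39 - 5*39² + 2*39³)/(3 + 39) - 1*(-32)² = (-260 - 4836 - 5*1521 + 2*59319)/42 - 1*1024 = (-260 - 4836 - 7605 + 118638)/42 - 1024 = (1/42)*105937 - 1024 = 105937/42 - 1024 = 62929/42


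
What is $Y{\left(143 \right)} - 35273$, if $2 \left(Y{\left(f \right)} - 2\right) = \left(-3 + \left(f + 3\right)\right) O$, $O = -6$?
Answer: $-35700$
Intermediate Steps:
$Y{\left(f \right)} = 2 - 3 f$ ($Y{\left(f \right)} = 2 + \frac{\left(-3 + \left(f + 3\right)\right) \left(-6\right)}{2} = 2 + \frac{\left(-3 + \left(3 + f\right)\right) \left(-6\right)}{2} = 2 + \frac{f \left(-6\right)}{2} = 2 + \frac{\left(-6\right) f}{2} = 2 - 3 f$)
$Y{\left(143 \right)} - 35273 = \left(2 - 429\right) - 35273 = -427 - 35273 = -35700$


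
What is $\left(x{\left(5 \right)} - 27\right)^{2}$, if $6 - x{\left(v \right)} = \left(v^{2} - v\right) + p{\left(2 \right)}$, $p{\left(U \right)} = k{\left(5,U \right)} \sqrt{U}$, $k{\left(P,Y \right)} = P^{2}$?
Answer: $2931 + 2050 \sqrt{2} \approx 5830.1$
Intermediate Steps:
$p{\left(U \right)} = 25 \sqrt{U}$ ($p{\left(U \right)} = 5^{2} \sqrt{U} = 25 \sqrt{U}$)
$x{\left(v \right)} = 6 + v - v^{2} - 25 \sqrt{2}$ ($x{\left(v \right)} = 6 - \left(\left(v^{2} - v\right) + 25 \sqrt{2}\right) = 6 - \left(v^{2} - v + 25 \sqrt{2}\right) = 6 + v - v^{2} - 25 \sqrt{2}$)
$\left(x{\left(5 \right)} - 27\right)^{2} = \left(\left(6 + 5 - 5^{2} - 25 \sqrt{2}\right) - 27\right)^{2} = \left(\left(6 + 5 - 25 - 25 \sqrt{2}\right) - 27\right)^{2} = \left(\left(-14 - 25 \sqrt{2}\right) - 27\right)^{2} = \left(-41 - 25 \sqrt{2}\right)^{2}$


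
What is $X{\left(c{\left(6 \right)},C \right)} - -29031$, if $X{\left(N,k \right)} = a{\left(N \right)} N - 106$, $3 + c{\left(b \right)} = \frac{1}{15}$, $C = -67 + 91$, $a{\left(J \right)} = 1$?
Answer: $\frac{433831}{15} \approx 28922.0$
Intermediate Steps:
$C = 24$
$c{\left(b \right)} = - \frac{44}{15}$ ($c{\left(b \right)} = -3 + \frac{1}{15} = - \frac{44}{15}$)
$X{\left(N,k \right)} = -106 + N$ ($X{\left(N,k \right)} = 1 N - 106 = N - 106 = -106 + N$)
$X{\left(c{\left(6 \right)},C \right)} - -29031 = \left(-106 - \frac{44}{15}\right) - -29031 = - \frac{1634}{15} + 29031 = \frac{433831}{15}$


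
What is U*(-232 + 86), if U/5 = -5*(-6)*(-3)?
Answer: 65700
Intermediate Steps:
U = -450 (U = 5*(-5*(-6)*(-3)) = 5*(30*(-3)) = 5*(-90) = -450)
U*(-232 + 86) = -450*(-232 + 86) = -450*(-146) = 65700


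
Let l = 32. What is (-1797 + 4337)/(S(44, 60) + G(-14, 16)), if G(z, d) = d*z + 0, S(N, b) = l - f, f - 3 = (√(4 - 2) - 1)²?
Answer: -125730/9799 - 1270*√2/9799 ≈ -13.014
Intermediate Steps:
f = 3 + (-1 + √2)² (f = 3 + (√(4 - 2) - 1)² = 3 + (√2 - 1)² = 3 + (-1 + √2)² ≈ 3.1716)
S(N, b) = 26 + 2*√2 (S(N, b) = 32 - (6 - 2*√2) = 32 + (-6 + 2*√2) = 26 + 2*√2)
G(z, d) = d*z
(-1797 + 4337)/(S(44, 60) + G(-14, 16)) = (-1797 + 4337)/((26 + 2*√2) + 16*(-14)) = 2540/((26 + 2*√2) - 224) = 2540/(-198 + 2*√2)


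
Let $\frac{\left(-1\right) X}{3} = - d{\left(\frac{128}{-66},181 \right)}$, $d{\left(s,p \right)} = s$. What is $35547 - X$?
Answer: $\frac{391081}{11} \approx 35553.0$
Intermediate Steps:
$X = - \frac{64}{11}$ ($X = - 3 \left(- \frac{128}{-66}\right) = - 3 \left(- \frac{128 \left(-1\right)}{66}\right) = - 3 \left(\left(-1\right) \left(- \frac{64}{33}\right)\right) = \left(-3\right) \frac{64}{33} = - \frac{64}{11} \approx -5.8182$)
$35547 - X = 35547 - - \frac{64}{11} = 35547 + \frac{64}{11} = \frac{391081}{11}$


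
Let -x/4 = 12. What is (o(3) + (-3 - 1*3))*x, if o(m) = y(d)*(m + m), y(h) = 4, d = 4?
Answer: -864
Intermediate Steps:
x = -48 (x = -4*12 = -48)
o(m) = 8*m (o(m) = 4*(m + m) = 4*(2*m) = 8*m)
(o(3) + (-3 - 1*3))*x = (8*3 + (-3 - 1*3))*(-48) = (24 + (-3 - 3))*(-48) = (24 - 6)*(-48) = 18*(-48) = -864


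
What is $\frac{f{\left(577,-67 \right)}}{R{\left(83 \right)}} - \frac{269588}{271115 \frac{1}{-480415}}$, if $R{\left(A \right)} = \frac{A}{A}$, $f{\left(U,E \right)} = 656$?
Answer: $\frac{1995261084}{4171} \approx 4.7837 \cdot 10^{5}$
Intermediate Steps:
$R{\left(A \right)} = 1$
$\frac{f{\left(577,-67 \right)}}{R{\left(83 \right)}} - \frac{269588}{271115 \frac{1}{-480415}} = \frac{656}{1} - \frac{269588}{271115 \frac{1}{-480415}} = 656 \cdot 1 - \frac{269588}{271115 \left(- \frac{1}{480415}\right)} = 656 - \frac{269588}{- \frac{4171}{7391}} = 656 - - \frac{1992524908}{4171} = 656 + \frac{1992524908}{4171} = \frac{1995261084}{4171}$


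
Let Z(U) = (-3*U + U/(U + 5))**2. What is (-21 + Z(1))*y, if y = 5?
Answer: -2335/36 ≈ -64.861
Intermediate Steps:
Z(U) = (-3*U + U/(5 + U))**2
(-21 + Z(1))*y = (-21 + 1**2*(14 + 3*1)**2/(5 + 1)**2)*5 = (-21 + 1*(14 + 3)**2/6**2)*5 = (-21 + 1*(1/36)*17**2)*5 = (-21 + 1*(1/36)*289)*5 = (-21 + 289/36)*5 = -467/36*5 = -2335/36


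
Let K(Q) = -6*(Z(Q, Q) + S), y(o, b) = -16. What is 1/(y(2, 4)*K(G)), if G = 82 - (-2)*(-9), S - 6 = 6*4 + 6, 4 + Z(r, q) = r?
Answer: 1/9216 ≈ 0.00010851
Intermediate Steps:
Z(r, q) = -4 + r
S = 36 (S = 6 + (6*4 + 6) = 6 + (24 + 6) = 6 + 30 = 36)
G = 64 (G = 82 - 1*18 = 82 - 18 = 64)
K(Q) = -192 - 6*Q (K(Q) = -6*((-4 + Q) + 36) = -6*(32 + Q) = -192 - 6*Q)
1/(y(2, 4)*K(G)) = 1/(-16*(-192 - 6*64)) = 1/(-16*(-192 - 384)) = 1/(-16*(-576)) = 1/9216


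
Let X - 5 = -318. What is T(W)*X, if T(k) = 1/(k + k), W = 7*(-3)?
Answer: 313/42 ≈ 7.4524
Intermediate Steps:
W = -21
T(k) = 1/(2*k)
X = -313 (X = 5 - 318 = -313)
T(W)*X = ((½)/(-21))*(-313) = ((½)*(-1/21))*(-313) = -1/42*(-313) = 313/42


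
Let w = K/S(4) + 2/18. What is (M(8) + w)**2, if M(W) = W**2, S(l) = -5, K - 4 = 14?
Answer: 7414729/2025 ≈ 3661.6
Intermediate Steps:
K = 18 (K = 4 + 14 = 18)
w = -157/45 (w = 18/(-5) + 2/18 = 18*(-1/5) + 2*(1/18) = -18/5 + 1/9 = -157/45 ≈ -3.4889)
(M(8) + w)**2 = (8**2 - 157/45)**2 = (64 - 157/45)**2 = (2723/45)**2 = 7414729/2025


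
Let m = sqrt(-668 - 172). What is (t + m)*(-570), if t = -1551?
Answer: 884070 - 1140*I*sqrt(210) ≈ 8.8407e+5 - 16520.0*I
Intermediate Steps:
m = 2*I*sqrt(210) (m = sqrt(-840) = 2*I*sqrt(210) ≈ 28.983*I)
(t + m)*(-570) = (-1551 + 2*I*sqrt(210))*(-570) = 884070 - 1140*I*sqrt(210)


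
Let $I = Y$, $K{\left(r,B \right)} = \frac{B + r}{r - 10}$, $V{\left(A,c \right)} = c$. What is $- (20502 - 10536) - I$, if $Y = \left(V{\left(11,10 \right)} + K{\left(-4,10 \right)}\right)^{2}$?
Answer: $- \frac{492823}{49} \approx -10058.0$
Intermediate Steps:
$K{\left(r,B \right)} = \frac{B + r}{-10 + r}$
$Y = \frac{4489}{49}$ ($Y = \left(10 + \frac{10 - 4}{-10 - 4}\right)^{2} = \left(10 + \frac{1}{-14} \cdot 6\right)^{2} = \left(10 - \frac{3}{7}\right)^{2} = \left(\frac{67}{7}\right)^{2} = \frac{4489}{49} \approx 91.612$)
$I = \frac{4489}{49} \approx 91.612$
$- (20502 - 10536) - I = - (20502 - 10536) - \frac{4489}{49} = \left(-1\right) 9966 - \frac{4489}{49} = -9966 - \frac{4489}{49} = - \frac{492823}{49}$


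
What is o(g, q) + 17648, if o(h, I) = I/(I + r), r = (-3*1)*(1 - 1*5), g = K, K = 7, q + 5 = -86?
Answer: 1394283/79 ≈ 17649.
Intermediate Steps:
q = -91 (q = -5 - 86 = -91)
g = 7
r = 12 (r = -3*(1 - 5) = -3*(-4) = 12)
o(h, I) = I/(12 + I) (o(h, I) = I/(I + 12) = I/(12 + I))
o(g, q) + 17648 = -91/(12 - 91) + 17648 = -91/(-79) + 17648 = -91*(-1/79) + 17648 = 91/79 + 17648 = 1394283/79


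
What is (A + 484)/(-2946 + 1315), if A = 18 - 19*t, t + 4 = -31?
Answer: -1167/1631 ≈ -0.71551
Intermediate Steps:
t = -35 (t = -4 - 31 = -35)
A = 683 (A = 18 - 19*(-35) = 18 + 665 = 683)
(A + 484)/(-2946 + 1315) = (683 + 484)/(-2946 + 1315) = 1167/(-1631) = 1167*(-1/1631) = -1167/1631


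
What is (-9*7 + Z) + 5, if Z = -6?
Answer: -64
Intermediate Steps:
(-9*7 + Z) + 5 = (-9*7 - 6) + 5 = (-63 - 6) + 5 = -69 + 5 = -64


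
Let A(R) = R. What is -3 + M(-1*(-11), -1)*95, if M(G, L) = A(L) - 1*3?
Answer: -383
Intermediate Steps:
M(G, L) = -3 + L (M(G, L) = L - 1*3 = L - 3 = -3 + L)
-3 + M(-1*(-11), -1)*95 = -3 + (-3 - 1)*95 = -3 - 4*95 = -3 - 380 = -383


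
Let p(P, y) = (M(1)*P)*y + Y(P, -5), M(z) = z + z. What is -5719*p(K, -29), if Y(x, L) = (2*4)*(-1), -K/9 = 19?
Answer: -56675290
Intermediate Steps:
K = -171 (K = -9*19 = -171)
Y(x, L) = -8 (Y(x, L) = 8*(-1) = -8)
M(z) = 2*z
p(P, y) = -8 + 2*P*y (p(P, y) = ((2*1)*P)*y - 8 = (2*P)*y - 8 = 2*P*y - 8 = -8 + 2*P*y)
-5719*p(K, -29) = -5719*(-8 + 2*(-171)*(-29)) = -5719*(-8 + 9918) = -5719*9910 = -56675290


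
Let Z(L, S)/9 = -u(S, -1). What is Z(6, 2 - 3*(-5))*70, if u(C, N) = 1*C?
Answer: -10710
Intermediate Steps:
u(C, N) = C
Z(L, S) = -9*S (Z(L, S) = 9*(-S) = -9*S)
Z(6, 2 - 3*(-5))*70 = -9*(2 - 3*(-5))*70 = -9*(2 + 15)*70 = -9*17*70 = -153*70 = -10710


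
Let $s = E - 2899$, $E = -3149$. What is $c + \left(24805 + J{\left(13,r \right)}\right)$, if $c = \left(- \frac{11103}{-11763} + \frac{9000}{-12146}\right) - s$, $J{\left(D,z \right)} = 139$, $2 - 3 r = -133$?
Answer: $\frac{737993556809}{23812233} \approx 30992.0$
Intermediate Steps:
$r = 45$ ($r = \frac{2}{3} - - \frac{133}{3} = \frac{2}{3} + \frac{133}{3} = 45$)
$s = -6048$ ($s = -3149 - 2899 = -6048$)
$c = \frac{144021216857}{23812233}$ ($c = \left(- \frac{11103}{-11763} + \frac{9000}{-12146}\right) - -6048 = \left(\left(-11103\right) \left(- \frac{1}{11763}\right) + 9000 \left(- \frac{1}{12146}\right)\right) + 6048 = \left(\frac{3701}{3921} - \frac{4500}{6073}\right) + 6048 = \frac{4831673}{23812233} + 6048 = \frac{144021216857}{23812233} \approx 6048.2$)
$c + \left(24805 + J{\left(13,r \right)}\right) = \frac{144021216857}{23812233} + \left(24805 + 139\right) = \frac{144021216857}{23812233} + 24944 = \frac{737993556809}{23812233}$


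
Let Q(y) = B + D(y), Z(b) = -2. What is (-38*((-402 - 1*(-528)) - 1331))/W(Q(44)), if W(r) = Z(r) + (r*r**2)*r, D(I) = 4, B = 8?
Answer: 22895/10367 ≈ 2.2085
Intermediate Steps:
Q(y) = 12 (Q(y) = 8 + 4 = 12)
W(r) = -2 + r**4 (W(r) = -2 + (r*r**2)*r = -2 + r**3*r = -2 + r**4)
(-38*((-402 - 1*(-528)) - 1331))/W(Q(44)) = (-38*((-402 - 1*(-528)) - 1331))/(-2 + 12**4) = (-38*((-402 + 528) - 1331))/(-2 + 20736) = -38*(126 - 1331)/20734 = -38*(-1205)*(1/20734) = 45790*(1/20734) = 22895/10367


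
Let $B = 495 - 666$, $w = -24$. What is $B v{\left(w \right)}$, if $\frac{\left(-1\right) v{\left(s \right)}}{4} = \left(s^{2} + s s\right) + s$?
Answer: $771552$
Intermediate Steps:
$v{\left(s \right)} = - 8 s^{2} - 4 s$ ($v{\left(s \right)} = - 4 \left(\left(s^{2} + s s\right) + s\right) = - 4 \left(\left(s^{2} + s^{2}\right) + s\right) = - 4 \left(2 s^{2} + s\right) = - 4 \left(s + 2 s^{2}\right) = - 8 s^{2} - 4 s$)
$B = -171$
$B v{\left(w \right)} = - 171 \left(\left(-4\right) \left(-24\right) \left(1 + 2 \left(-24\right)\right)\right) = - 171 \left(\left(-4\right) \left(-24\right) \left(1 - 48\right)\right) = - 171 \left(\left(-4\right) \left(-24\right) \left(-47\right)\right) = \left(-171\right) \left(-4512\right) = 771552$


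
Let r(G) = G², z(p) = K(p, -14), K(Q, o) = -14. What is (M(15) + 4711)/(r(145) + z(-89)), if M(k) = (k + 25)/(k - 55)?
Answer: 4710/21011 ≈ 0.22417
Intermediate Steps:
z(p) = -14
M(k) = (25 + k)/(-55 + k)
(M(15) + 4711)/(r(145) + z(-89)) = ((25 + 15)/(-55 + 15) + 4711)/(145² - 14) = (40/(-40) + 4711)/(21025 - 14) = (-1/40*40 + 4711)/21011 = (-1 + 4711)*(1/21011) = 4710*(1/21011) = 4710/21011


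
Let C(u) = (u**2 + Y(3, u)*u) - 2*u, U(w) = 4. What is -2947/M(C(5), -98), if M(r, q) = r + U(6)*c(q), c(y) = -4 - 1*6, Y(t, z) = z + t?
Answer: -2947/15 ≈ -196.47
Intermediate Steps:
Y(t, z) = t + z
C(u) = u**2 - 2*u + u*(3 + u) (C(u) = (u**2 + (3 + u)*u) - 2*u = (u**2 + u*(3 + u)) - 2*u = u**2 - 2*u + u*(3 + u))
c(y) = -10 (c(y) = -4 - 6 = -10)
M(r, q) = -40 + r (M(r, q) = r + 4*(-10) = r - 40 = -40 + r)
-2947/M(C(5), -98) = -2947/(-40 + 5*(1 + 2*5)) = -2947/(-40 + 5*(1 + 10)) = -2947/(-40 + 5*11) = -2947/(-40 + 55) = -2947/15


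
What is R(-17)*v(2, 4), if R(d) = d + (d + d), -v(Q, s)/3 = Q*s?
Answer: 1224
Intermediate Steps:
v(Q, s) = -3*Q*s
R(d) = 3*d (R(d) = d + 2*d = 3*d)
R(-17)*v(2, 4) = (3*(-17))*(-3*2*4) = -51*(-24) = 1224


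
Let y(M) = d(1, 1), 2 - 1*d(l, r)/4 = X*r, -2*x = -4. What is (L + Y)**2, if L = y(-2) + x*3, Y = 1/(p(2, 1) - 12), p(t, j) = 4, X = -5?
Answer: 73441/64 ≈ 1147.5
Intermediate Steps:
x = 2 (x = -1/2*(-4) = 2)
d(l, r) = 8 + 20*r (d(l, r) = 8 - (-20)*r = 8 + 20*r)
y(M) = 28 (y(M) = 8 + 20*1 = 8 + 20 = 28)
Y = -1/8 (Y = 1/(4 - 12) = 1/(-8) = -1/8 ≈ -0.12500)
L = 34 (L = 28 + 2*3 = 28 + 6 = 34)
(L + Y)**2 = (34 - 1/8)**2 = (271/8)**2 = 73441/64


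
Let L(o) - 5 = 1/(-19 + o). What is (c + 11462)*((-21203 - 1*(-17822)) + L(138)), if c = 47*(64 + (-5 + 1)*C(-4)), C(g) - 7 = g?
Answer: -328625774/7 ≈ -4.6947e+7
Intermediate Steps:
C(g) = 7 + g
L(o) = 5 + 1/(-19 + o)
c = 2444 (c = 47*(64 + (-5 + 1)*(7 - 4)) = 47*(64 - 4*3) = 47*(64 - 12) = 47*52 = 2444)
(c + 11462)*((-21203 - 1*(-17822)) + L(138)) = (2444 + 11462)*((-21203 - 1*(-17822)) + (-94 + 5*138)/(-19 + 138)) = 13906*((-21203 + 17822) + (-94 + 690)/119) = 13906*(-3381 + (1/119)*596) = 13906*(-3381 + 596/119) = 13906*(-401743/119) = -328625774/7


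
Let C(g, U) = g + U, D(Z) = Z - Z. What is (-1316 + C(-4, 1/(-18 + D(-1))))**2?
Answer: 564585121/324 ≈ 1.7425e+6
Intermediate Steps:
D(Z) = 0
C(g, U) = U + g
(-1316 + C(-4, 1/(-18 + D(-1))))**2 = (-1316 + (1/(-18 + 0) - 4))**2 = (-1316 + (1/(-18) - 4))**2 = (-1316 + (-1/18 - 4))**2 = (-1316 - 73/18)**2 = (-23761/18)**2 = 564585121/324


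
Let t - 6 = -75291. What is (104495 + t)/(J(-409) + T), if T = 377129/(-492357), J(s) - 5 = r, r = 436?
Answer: 7190873985/108376154 ≈ 66.351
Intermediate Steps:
t = -75285 (t = 6 - 75291 = -75285)
J(s) = 441 (J(s) = 5 + 436 = 441)
T = -377129/492357 (T = 377129*(-1/492357) = -377129/492357 ≈ -0.76597)
(104495 + t)/(J(-409) + T) = (104495 - 75285)/(441 - 377129/492357) = 29210/(216752308/492357) = 29210*(492357/216752308) = 7190873985/108376154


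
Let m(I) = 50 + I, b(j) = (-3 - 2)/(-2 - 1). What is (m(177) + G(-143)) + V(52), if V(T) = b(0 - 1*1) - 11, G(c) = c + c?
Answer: -205/3 ≈ -68.333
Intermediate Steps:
b(j) = 5/3 (b(j) = -5/(-3) = -5*(-⅓) = 5/3)
G(c) = 2*c
V(T) = -28/3 (V(T) = 5/3 - 11 = -28/3)
(m(177) + G(-143)) + V(52) = ((50 + 177) + 2*(-143)) - 28/3 = (227 - 286) - 28/3 = -59 - 28/3 = -205/3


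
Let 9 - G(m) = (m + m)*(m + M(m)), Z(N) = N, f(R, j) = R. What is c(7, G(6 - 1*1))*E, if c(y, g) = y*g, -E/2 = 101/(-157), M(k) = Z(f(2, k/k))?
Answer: -86254/157 ≈ -549.39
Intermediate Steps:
M(k) = 2
G(m) = 9 - 2*m*(2 + m) (G(m) = 9 - (m + m)*(m + 2) = 9 - 2*m*(2 + m))
E = 202/157 (E = -202/(-157) = -202*(-1)/157 = -2*(-101/157) = 202/157 ≈ 1.2866)
c(y, g) = g*y
c(7, G(6 - 1*1))*E = ((9 - 4*(6 - 1*1) - 2*(6 - 1*1)**2)*7)*(202/157) = ((9 - 4*(6 - 1) - 2*(6 - 1)**2)*7)*(202/157) = ((9 - 4*5 - 2*5**2)*7)*(202/157) = ((9 - 20 - 2*25)*7)*(202/157) = ((9 - 20 - 50)*7)*(202/157) = -61*7*(202/157) = -427*202/157 = -86254/157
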